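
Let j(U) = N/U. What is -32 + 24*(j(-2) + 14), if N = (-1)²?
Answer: 292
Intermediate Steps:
N = 1
j(U) = 1/U
-32 + 24*(j(-2) + 14) = -32 + 24*(1/(-2) + 14) = -32 + 24*(-½ + 14) = -32 + 24*(27/2) = -32 + 324 = 292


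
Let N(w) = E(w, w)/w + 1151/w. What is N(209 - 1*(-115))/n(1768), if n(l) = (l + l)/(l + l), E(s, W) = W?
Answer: 1475/324 ≈ 4.5525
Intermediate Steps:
n(l) = 1 (n(l) = (2*l)/((2*l)) = (2*l)*(1/(2*l)) = 1)
N(w) = 1 + 1151/w (N(w) = w/w + 1151/w = 1 + 1151/w)
N(209 - 1*(-115))/n(1768) = ((1151 + (209 - 1*(-115)))/(209 - 1*(-115)))/1 = ((1151 + (209 + 115))/(209 + 115))*1 = ((1151 + 324)/324)*1 = ((1/324)*1475)*1 = (1475/324)*1 = 1475/324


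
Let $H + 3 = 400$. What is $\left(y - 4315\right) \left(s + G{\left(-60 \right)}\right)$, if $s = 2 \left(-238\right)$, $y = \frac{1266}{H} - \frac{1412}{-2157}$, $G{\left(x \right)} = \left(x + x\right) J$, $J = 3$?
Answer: $\frac{3086318306324}{856329} \approx 3.6041 \cdot 10^{6}$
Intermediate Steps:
$H = 397$ ($H = -3 + 400 = 397$)
$G{\left(x \right)} = 6 x$ ($G{\left(x \right)} = \left(x + x\right) 3 = 2 x 3 = 6 x$)
$y = \frac{3291326}{856329}$ ($y = \frac{1266}{397} - \frac{1412}{-2157} = 1266 \cdot \frac{1}{397} - - \frac{1412}{2157} = \frac{1266}{397} + \frac{1412}{2157} = \frac{3291326}{856329} \approx 3.8435$)
$s = -476$
$\left(y - 4315\right) \left(s + G{\left(-60 \right)}\right) = \left(\frac{3291326}{856329} - 4315\right) \left(-476 + 6 \left(-60\right)\right) = - \frac{3691768309 \left(-476 - 360\right)}{856329} = \left(- \frac{3691768309}{856329}\right) \left(-836\right) = \frac{3086318306324}{856329}$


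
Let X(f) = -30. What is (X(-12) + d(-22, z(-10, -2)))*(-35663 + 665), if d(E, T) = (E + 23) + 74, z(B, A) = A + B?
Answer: -1574910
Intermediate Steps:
d(E, T) = 97 + E (d(E, T) = (23 + E) + 74 = 97 + E)
(X(-12) + d(-22, z(-10, -2)))*(-35663 + 665) = (-30 + (97 - 22))*(-35663 + 665) = (-30 + 75)*(-34998) = 45*(-34998) = -1574910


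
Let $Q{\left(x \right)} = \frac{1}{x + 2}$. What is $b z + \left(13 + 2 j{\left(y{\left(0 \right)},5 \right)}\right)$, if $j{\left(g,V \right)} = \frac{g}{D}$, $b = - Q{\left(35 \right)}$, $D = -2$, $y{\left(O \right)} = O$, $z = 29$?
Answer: $\frac{452}{37} \approx 12.216$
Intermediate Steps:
$Q{\left(x \right)} = \frac{1}{2 + x}$
$b = - \frac{1}{37}$ ($b = - \frac{1}{2 + 35} = - \frac{1}{37} \approx -0.027027$)
$j{\left(g,V \right)} = - \frac{g}{2}$ ($j{\left(g,V \right)} = \frac{g}{-2} = g \left(- \frac{1}{2}\right) = - \frac{g}{2}$)
$b z + \left(13 + 2 j{\left(y{\left(0 \right)},5 \right)}\right) = \left(- \frac{1}{37}\right) 29 + \left(13 + 2 \left(\left(- \frac{1}{2}\right) 0\right)\right) = - \frac{29}{37} + \left(13 + 2 \cdot 0\right) = - \frac{29}{37} + \left(13 + 0\right) = - \frac{29}{37} + 13 = \frac{452}{37}$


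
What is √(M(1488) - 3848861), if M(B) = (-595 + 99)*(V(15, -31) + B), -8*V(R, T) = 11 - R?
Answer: I*√4587157 ≈ 2141.8*I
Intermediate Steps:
V(R, T) = -11/8 + R/8 (V(R, T) = -(11 - R)/8 = -11/8 + R/8)
M(B) = -248 - 496*B (M(B) = (-595 + 99)*((-11/8 + (⅛)*15) + B) = -496*((-11/8 + 15/8) + B) = -496*(½ + B) = -248 - 496*B)
√(M(1488) - 3848861) = √((-248 - 496*1488) - 3848861) = √((-248 - 738048) - 3848861) = √(-738296 - 3848861) = √(-4587157) = I*√4587157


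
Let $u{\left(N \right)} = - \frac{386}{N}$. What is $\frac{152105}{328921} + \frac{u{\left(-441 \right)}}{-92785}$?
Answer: $\frac{6223733565919}{13458850328385} \approx 0.46243$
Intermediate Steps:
$\frac{152105}{328921} + \frac{u{\left(-441 \right)}}{-92785} = \frac{152105}{328921} + \frac{\left(-386\right) \frac{1}{-441}}{-92785} = 152105 \cdot \frac{1}{328921} + \left(-386\right) \left(- \frac{1}{441}\right) \left(- \frac{1}{92785}\right) = \frac{152105}{328921} + \frac{386}{441} \left(- \frac{1}{92785}\right) = \frac{152105}{328921} - \frac{386}{40918185} = \frac{6223733565919}{13458850328385}$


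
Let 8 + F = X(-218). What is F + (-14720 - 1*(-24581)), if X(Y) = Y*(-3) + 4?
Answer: 10511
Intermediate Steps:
X(Y) = 4 - 3*Y (X(Y) = -3*Y + 4 = 4 - 3*Y)
F = 650 (F = -8 + (4 - 3*(-218)) = -8 + (4 + 654) = -8 + 658 = 650)
F + (-14720 - 1*(-24581)) = 650 + (-14720 - 1*(-24581)) = 650 + (-14720 + 24581) = 650 + 9861 = 10511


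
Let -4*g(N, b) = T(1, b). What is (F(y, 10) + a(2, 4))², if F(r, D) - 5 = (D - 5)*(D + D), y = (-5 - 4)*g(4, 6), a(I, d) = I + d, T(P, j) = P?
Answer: 12321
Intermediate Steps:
g(N, b) = -¼ (g(N, b) = -¼*1 = -¼)
y = 9/4 (y = (-5 - 4)*(-¼) = -9*(-¼) = 9/4 ≈ 2.2500)
F(r, D) = 5 + 2*D*(-5 + D) (F(r, D) = 5 + (D - 5)*(D + D) = 5 + (-5 + D)*(2*D) = 5 + 2*D*(-5 + D))
(F(y, 10) + a(2, 4))² = ((5 - 10*10 + 2*10²) + (2 + 4))² = ((5 - 100 + 2*100) + 6)² = ((5 - 100 + 200) + 6)² = (105 + 6)² = 111² = 12321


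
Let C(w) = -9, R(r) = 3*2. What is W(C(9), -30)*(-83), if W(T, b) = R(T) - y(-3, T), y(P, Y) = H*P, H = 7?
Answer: -2241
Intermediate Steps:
y(P, Y) = 7*P
R(r) = 6
W(T, b) = 27 (W(T, b) = 6 - 7*(-3) = 6 - 1*(-21) = 6 + 21 = 27)
W(C(9), -30)*(-83) = 27*(-83) = -2241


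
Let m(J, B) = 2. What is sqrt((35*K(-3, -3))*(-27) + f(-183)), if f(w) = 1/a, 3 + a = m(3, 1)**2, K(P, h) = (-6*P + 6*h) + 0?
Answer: 1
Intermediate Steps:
K(P, h) = -6*P + 6*h
a = 1 (a = -3 + 2**2 = -3 + 4 = 1)
f(w) = 1 (f(w) = 1/1 = 1)
sqrt((35*K(-3, -3))*(-27) + f(-183)) = sqrt((35*(-6*(-3) + 6*(-3)))*(-27) + 1) = sqrt((35*(18 - 18))*(-27) + 1) = sqrt((35*0)*(-27) + 1) = sqrt(0*(-27) + 1) = sqrt(0 + 1) = sqrt(1) = 1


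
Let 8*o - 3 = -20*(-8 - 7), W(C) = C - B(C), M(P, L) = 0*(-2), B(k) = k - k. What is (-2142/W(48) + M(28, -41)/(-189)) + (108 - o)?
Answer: 51/2 ≈ 25.500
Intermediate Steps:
B(k) = 0
M(P, L) = 0
W(C) = C (W(C) = C - 1*0 = C + 0 = C)
o = 303/8 (o = 3/8 + (-20*(-8 - 7))/8 = 3/8 + (-20*(-15))/8 = 3/8 + (1/8)*300 = 3/8 + 75/2 = 303/8 ≈ 37.875)
(-2142/W(48) + M(28, -41)/(-189)) + (108 - o) = (-2142/48 + 0/(-189)) + (108 - 1*303/8) = (-2142*1/48 + 0*(-1/189)) + (108 - 303/8) = (-357/8 + 0) + 561/8 = -357/8 + 561/8 = 51/2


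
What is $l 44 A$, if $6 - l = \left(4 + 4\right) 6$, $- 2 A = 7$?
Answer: $6468$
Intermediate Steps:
$A = - \frac{7}{2}$ ($A = \left(- \frac{1}{2}\right) 7 = - \frac{7}{2} \approx -3.5$)
$l = -42$ ($l = 6 - \left(4 + 4\right) 6 = 6 - 8 \cdot 6 = 6 - 48 = -42$)
$l 44 A = \left(-42\right) 44 \left(- \frac{7}{2}\right) = \left(-1848\right) \left(- \frac{7}{2}\right) = 6468$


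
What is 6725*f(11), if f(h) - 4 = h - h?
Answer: 26900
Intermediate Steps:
f(h) = 4 (f(h) = 4 + (h - h) = 4 + 0 = 4)
6725*f(11) = 6725*4 = 26900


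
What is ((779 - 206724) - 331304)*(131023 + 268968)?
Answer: -214894764759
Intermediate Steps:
((779 - 206724) - 331304)*(131023 + 268968) = (-205945 - 331304)*399991 = -537249*399991 = -214894764759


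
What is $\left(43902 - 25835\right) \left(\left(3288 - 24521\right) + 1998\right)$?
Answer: $-347518745$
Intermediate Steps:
$\left(43902 - 25835\right) \left(\left(3288 - 24521\right) + 1998\right) = 18067 \left(-21233 + 1998\right) = 18067 \left(-19235\right) = -347518745$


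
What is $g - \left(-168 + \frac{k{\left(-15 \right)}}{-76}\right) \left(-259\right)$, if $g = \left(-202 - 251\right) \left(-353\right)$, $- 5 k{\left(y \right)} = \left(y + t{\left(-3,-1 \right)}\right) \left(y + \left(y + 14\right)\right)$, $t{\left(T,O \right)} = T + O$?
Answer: $\frac{583021}{5} \approx 1.166 \cdot 10^{5}$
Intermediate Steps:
$t{\left(T,O \right)} = O + T$
$k{\left(y \right)} = - \frac{\left(-4 + y\right) \left(14 + 2 y\right)}{5}$ ($k{\left(y \right)} = - \frac{\left(y - 4\right) \left(y + \left(y + 14\right)\right)}{5} = - \frac{\left(y - 4\right) \left(y + \left(14 + y\right)\right)}{5} = - \frac{\left(-4 + y\right) \left(14 + 2 y\right)}{5}$)
$g = 159909$ ($g = \left(-453\right) \left(-353\right) = 159909$)
$g - \left(-168 + \frac{k{\left(-15 \right)}}{-76}\right) \left(-259\right) = 159909 - \left(-168 + \frac{\frac{56}{5} - -18 - \frac{2 \left(-15\right)^{2}}{5}}{-76}\right) \left(-259\right) = 159909 - \left(-168 + \left(\frac{56}{5} + 18 - 90\right) \left(- \frac{1}{76}\right)\right) \left(-259\right) = 159909 - \left(-168 - - \frac{4}{5}\right) \left(-259\right) = 159909 - \left(-168 + \frac{4}{5}\right) \left(-259\right) = 159909 - \left(- \frac{836}{5}\right) \left(-259\right) = 159909 - \frac{216524}{5} = \frac{583021}{5}$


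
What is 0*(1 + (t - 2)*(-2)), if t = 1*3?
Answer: 0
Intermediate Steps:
t = 3
0*(1 + (t - 2)*(-2)) = 0*(1 + (3 - 2)*(-2)) = 0*(1 + 1*(-2)) = 0*(1 - 2) = 0*(-1) = 0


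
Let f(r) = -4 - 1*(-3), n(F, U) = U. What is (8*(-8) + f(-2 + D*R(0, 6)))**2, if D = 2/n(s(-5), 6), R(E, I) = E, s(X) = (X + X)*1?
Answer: 4225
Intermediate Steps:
s(X) = 2*X (s(X) = (2*X)*1 = 2*X)
D = 1/3 (D = 2/6 = 2*(1/6) = 1/3 ≈ 0.33333)
f(r) = -1 (f(r) = -4 + 3 = -1)
(8*(-8) + f(-2 + D*R(0, 6)))**2 = (8*(-8) - 1)**2 = (-64 - 1)**2 = (-65)**2 = 4225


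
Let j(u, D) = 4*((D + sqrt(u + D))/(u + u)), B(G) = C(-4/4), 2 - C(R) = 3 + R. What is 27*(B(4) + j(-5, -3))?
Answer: 162/5 - 108*I*sqrt(2)/5 ≈ 32.4 - 30.547*I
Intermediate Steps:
C(R) = -1 - R (C(R) = 2 - (3 + R) = 2 + (-3 - R) = -1 - R)
B(G) = 0 (B(G) = -1 - (-4)/4 = -1 - 1*(-1) = -1 + 1 = 0)
j(u, D) = 2*(D + sqrt(D + u))/u (j(u, D) = 4*((D + sqrt(D + u))/((2*u))) = 4*((D + sqrt(D + u))*(1/(2*u))) = 4*((D + sqrt(D + u))/(2*u)) = 2*(D + sqrt(D + u))/u)
27*(B(4) + j(-5, -3)) = 27*(0 + 2*(-3 + sqrt(-3 - 5))/(-5)) = 27*(0 + 2*(-1/5)*(-3 + sqrt(-8))) = 27*(0 + 2*(-1/5)*(-3 + 2*I*sqrt(2))) = 27*(0 + (6/5 - 4*I*sqrt(2)/5)) = 27*(6/5 - 4*I*sqrt(2)/5) = 162/5 - 108*I*sqrt(2)/5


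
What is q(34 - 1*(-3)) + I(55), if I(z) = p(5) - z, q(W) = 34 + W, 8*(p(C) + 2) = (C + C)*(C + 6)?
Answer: 111/4 ≈ 27.750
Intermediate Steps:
p(C) = -2 + C*(6 + C)/4 (p(C) = -2 + ((C + C)*(C + 6))/8 = -2 + ((2*C)*(6 + C))/8 = -2 + (2*C*(6 + C))/8 = -2 + C*(6 + C)/4)
I(z) = 47/4 - z (I(z) = (-2 + (¼)*5² + (3/2)*5) - z = (-2 + (¼)*25 + 15/2) - z = (-2 + 25/4 + 15/2) - z = 47/4 - z)
q(34 - 1*(-3)) + I(55) = (34 + (34 - 1*(-3))) + (47/4 - 1*55) = (34 + (34 + 3)) + (47/4 - 55) = (34 + 37) - 173/4 = 71 - 173/4 = 111/4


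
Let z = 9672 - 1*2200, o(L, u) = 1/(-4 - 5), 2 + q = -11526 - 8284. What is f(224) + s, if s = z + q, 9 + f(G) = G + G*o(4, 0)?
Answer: -109349/9 ≈ -12150.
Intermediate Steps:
q = -19812 (q = -2 + (-11526 - 8284) = -2 - 19810 = -19812)
o(L, u) = -⅑ (o(L, u) = 1/(-9) = -⅑)
z = 7472 (z = 9672 - 2200 = 7472)
f(G) = -9 + 8*G/9 (f(G) = -9 + (G + G*(-⅑)) = -9 + (G - G/9) = -9 + 8*G/9)
s = -12340 (s = 7472 - 19812 = -12340)
f(224) + s = (-9 + (8/9)*224) - 12340 = (-9 + 1792/9) - 12340 = 1711/9 - 12340 = -109349/9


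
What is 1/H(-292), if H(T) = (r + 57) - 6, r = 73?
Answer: 1/124 ≈ 0.0080645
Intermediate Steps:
H(T) = 124 (H(T) = (73 + 57) - 6 = 130 - 6 = 124)
1/H(-292) = 1/124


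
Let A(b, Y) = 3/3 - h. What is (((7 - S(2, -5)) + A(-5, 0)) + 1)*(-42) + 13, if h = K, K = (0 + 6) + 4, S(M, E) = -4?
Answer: -113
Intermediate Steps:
K = 10 (K = 6 + 4 = 10)
h = 10
A(b, Y) = -9 (A(b, Y) = 3/3 - 1*10 = 3*(⅓) - 10 = 1 - 10 = -9)
(((7 - S(2, -5)) + A(-5, 0)) + 1)*(-42) + 13 = (((7 - 1*(-4)) - 9) + 1)*(-42) + 13 = (((7 + 4) - 9) + 1)*(-42) + 13 = ((11 - 9) + 1)*(-42) + 13 = (2 + 1)*(-42) + 13 = 3*(-42) + 13 = -126 + 13 = -113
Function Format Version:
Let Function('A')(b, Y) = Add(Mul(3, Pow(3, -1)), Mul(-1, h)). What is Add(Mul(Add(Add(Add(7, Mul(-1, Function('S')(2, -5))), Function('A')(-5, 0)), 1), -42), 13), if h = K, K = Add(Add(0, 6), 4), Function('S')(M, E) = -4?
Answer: -113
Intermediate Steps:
K = 10 (K = Add(6, 4) = 10)
h = 10
Function('A')(b, Y) = -9 (Function('A')(b, Y) = Add(Mul(3, Pow(3, -1)), Mul(-1, 10)) = Add(Mul(3, Rational(1, 3)), -10) = Add(1, -10) = -9)
Add(Mul(Add(Add(Add(7, Mul(-1, Function('S')(2, -5))), Function('A')(-5, 0)), 1), -42), 13) = Add(Mul(Add(Add(Add(7, Mul(-1, -4)), -9), 1), -42), 13) = Add(Mul(Add(Add(Add(7, 4), -9), 1), -42), 13) = Add(Mul(Add(Add(11, -9), 1), -42), 13) = Add(Mul(Add(2, 1), -42), 13) = Add(Mul(3, -42), 13) = Add(-126, 13) = -113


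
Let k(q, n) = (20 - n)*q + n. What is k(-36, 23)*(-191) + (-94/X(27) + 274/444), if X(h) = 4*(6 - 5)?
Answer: -2779871/111 ≈ -25044.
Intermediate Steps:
k(q, n) = n + q*(20 - n) (k(q, n) = q*(20 - n) + n = n + q*(20 - n))
X(h) = 4 (X(h) = 4*1 = 4)
k(-36, 23)*(-191) + (-94/X(27) + 274/444) = (23 + 20*(-36) - 1*23*(-36))*(-191) + (-94/4 + 274/444) = (23 - 720 + 828)*(-191) + (-94*¼ + 274*(1/444)) = 131*(-191) + (-47/2 + 137/222) = -25021 - 2540/111 = -2779871/111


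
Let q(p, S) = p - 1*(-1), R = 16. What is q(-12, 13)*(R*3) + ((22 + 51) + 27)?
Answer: -428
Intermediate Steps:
q(p, S) = 1 + p (q(p, S) = p + 1 = 1 + p)
q(-12, 13)*(R*3) + ((22 + 51) + 27) = (1 - 12)*(16*3) + ((22 + 51) + 27) = -11*48 + (73 + 27) = -528 + 100 = -428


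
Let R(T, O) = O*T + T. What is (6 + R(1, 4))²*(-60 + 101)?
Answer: 4961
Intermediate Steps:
R(T, O) = T + O*T
(6 + R(1, 4))²*(-60 + 101) = (6 + 1*(1 + 4))²*(-60 + 101) = (6 + 1*5)²*41 = (6 + 5)²*41 = 11²*41 = 121*41 = 4961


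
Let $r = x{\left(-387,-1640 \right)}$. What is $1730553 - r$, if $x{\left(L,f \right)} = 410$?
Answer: $1730143$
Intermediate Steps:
$r = 410$
$1730553 - r = 1730553 - 410 = 1730143$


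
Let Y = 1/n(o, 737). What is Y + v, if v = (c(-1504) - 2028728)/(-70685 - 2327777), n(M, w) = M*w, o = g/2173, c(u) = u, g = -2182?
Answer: 148166965871/175320376814 ≈ 0.84512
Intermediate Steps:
o = -2182/2173 ≈ -1.0041
v = 1015116/1199231 (v = (-1504 - 2028728)/(-70685 - 2327777) = -2030232/(-2398462) = -2030232*(-1/2398462) = 1015116/1199231 ≈ 0.84647)
Y = -2173/1608134 (Y = 1/(-2182/2173*737) = 1/(-1608134/2173) = -2173/1608134 ≈ -0.0013513)
Y + v = -2173/1608134 + 1015116/1199231 = 148166965871/175320376814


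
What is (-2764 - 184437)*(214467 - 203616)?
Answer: -2031318051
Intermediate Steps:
(-2764 - 184437)*(214467 - 203616) = -187201*10851 = -2031318051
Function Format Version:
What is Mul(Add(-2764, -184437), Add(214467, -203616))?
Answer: -2031318051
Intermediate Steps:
Mul(Add(-2764, -184437), Add(214467, -203616)) = Mul(-187201, 10851) = -2031318051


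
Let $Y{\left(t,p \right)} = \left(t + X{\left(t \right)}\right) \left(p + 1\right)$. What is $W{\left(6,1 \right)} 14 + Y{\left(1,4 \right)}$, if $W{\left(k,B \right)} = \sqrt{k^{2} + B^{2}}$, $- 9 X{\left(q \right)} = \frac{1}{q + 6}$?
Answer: $\frac{310}{63} + 14 \sqrt{37} \approx 90.079$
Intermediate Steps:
$X{\left(q \right)} = - \frac{1}{9 \left(6 + q\right)}$ ($X{\left(q \right)} = - \frac{1}{9 \left(q + 6\right)} = - \frac{1}{9 \left(6 + q\right)}$)
$Y{\left(t,p \right)} = \left(1 + p\right) \left(t - \frac{1}{54 + 9 t}\right)$ ($Y{\left(t,p \right)} = \left(t - \frac{1}{54 + 9 t}\right) \left(p + 1\right) = \left(t - \frac{1}{54 + 9 t}\right) \left(1 + p\right) = \left(1 + p\right) \left(t - \frac{1}{54 + 9 t}\right)$)
$W{\left(k,B \right)} = \sqrt{B^{2} + k^{2}}$
$W{\left(6,1 \right)} 14 + Y{\left(1,4 \right)} = \sqrt{1^{2} + 6^{2}} \cdot 14 + \frac{-1 - 4 + 9 \cdot 1 \left(1 + 4\right) \left(6 + 1\right)}{9 \left(6 + 1\right)} = \sqrt{1 + 36} \cdot 14 + \frac{-1 - 4 + 9 \cdot 1 \cdot 5 \cdot 7}{9 \cdot 7} = \sqrt{37} \cdot 14 + \frac{1}{9} \cdot \frac{1}{7} \left(-1 - 4 + 315\right) = 14 \sqrt{37} + \frac{1}{9} \cdot \frac{1}{7} \cdot 310 = 14 \sqrt{37} + \frac{310}{63} = \frac{310}{63} + 14 \sqrt{37}$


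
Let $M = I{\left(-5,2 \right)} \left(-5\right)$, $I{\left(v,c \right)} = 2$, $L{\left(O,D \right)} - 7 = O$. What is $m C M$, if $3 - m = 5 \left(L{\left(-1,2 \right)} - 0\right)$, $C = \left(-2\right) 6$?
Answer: $-3240$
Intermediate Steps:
$L{\left(O,D \right)} = 7 + O$
$C = -12$
$M = -10$ ($M = 2 \left(-5\right) = -10$)
$m = -27$ ($m = 3 - 5 \left(\left(7 - 1\right) - 0\right) = 3 - 5 \left(6 + 0\right) = 3 - 5 \cdot 6 = 3 - 30 = -27$)
$m C M = \left(-27\right) \left(-12\right) \left(-10\right) = 324 \left(-10\right) = -3240$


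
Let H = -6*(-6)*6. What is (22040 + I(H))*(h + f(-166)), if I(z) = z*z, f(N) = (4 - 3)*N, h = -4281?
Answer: -305491112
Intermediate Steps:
f(N) = N (f(N) = 1*N = N)
H = 216 (H = 36*6 = 216)
I(z) = z²
(22040 + I(H))*(h + f(-166)) = (22040 + 216²)*(-4281 - 166) = (22040 + 46656)*(-4447) = 68696*(-4447) = -305491112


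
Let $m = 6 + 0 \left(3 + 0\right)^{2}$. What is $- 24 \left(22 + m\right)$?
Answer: $-672$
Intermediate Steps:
$m = 6$ ($m = 6 + 0 \cdot 3^{2} = 6 + 0 \cdot 9 = 6 + 0 = 6$)
$- 24 \left(22 + m\right) = - 24 \left(22 + 6\right) = \left(-24\right) 28 = -672$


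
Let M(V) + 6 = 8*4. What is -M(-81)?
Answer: -26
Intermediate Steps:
M(V) = 26 (M(V) = -6 + 8*4 = -6 + 32 = 26)
-M(-81) = -1*26 = -26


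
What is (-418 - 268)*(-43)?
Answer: 29498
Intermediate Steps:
(-418 - 268)*(-43) = -686*(-43) = 29498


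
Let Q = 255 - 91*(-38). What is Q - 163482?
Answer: -159769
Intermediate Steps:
Q = 3713 (Q = 255 + 3458 = 3713)
Q - 163482 = 3713 - 163482 = -159769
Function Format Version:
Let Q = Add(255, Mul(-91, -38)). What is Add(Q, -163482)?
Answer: -159769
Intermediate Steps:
Q = 3713 (Q = Add(255, 3458) = 3713)
Add(Q, -163482) = Add(3713, -163482) = -159769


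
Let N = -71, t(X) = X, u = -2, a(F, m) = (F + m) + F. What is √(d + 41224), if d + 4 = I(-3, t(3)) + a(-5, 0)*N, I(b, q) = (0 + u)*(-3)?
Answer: 4*√2621 ≈ 204.78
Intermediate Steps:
a(F, m) = m + 2*F
I(b, q) = 6 (I(b, q) = (0 - 2)*(-3) = -2*(-3) = 6)
d = 712 (d = -4 + (6 + (0 + 2*(-5))*(-71)) = -4 + (6 + (0 - 10)*(-71)) = -4 + (6 - 10*(-71)) = -4 + (6 + 710) = -4 + 716 = 712)
√(d + 41224) = √(712 + 41224) = √41936 = 4*√2621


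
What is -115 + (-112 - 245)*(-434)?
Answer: 154823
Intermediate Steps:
-115 + (-112 - 245)*(-434) = -115 - 357*(-434) = -115 + 154938 = 154823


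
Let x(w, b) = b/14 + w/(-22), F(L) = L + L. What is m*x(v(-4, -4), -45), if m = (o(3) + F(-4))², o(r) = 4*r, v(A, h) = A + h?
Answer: -3512/77 ≈ -45.610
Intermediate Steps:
F(L) = 2*L
x(w, b) = -w/22 + b/14 (x(w, b) = b*(1/14) + w*(-1/22) = b/14 - w/22 = -w/22 + b/14)
m = 16 (m = (4*3 + 2*(-4))² = (12 - 8)² = 4² = 16)
m*x(v(-4, -4), -45) = 16*(-(-4 - 4)/22 + (1/14)*(-45)) = 16*(-1/22*(-8) - 45/14) = 16*(4/11 - 45/14) = 16*(-439/154) = -3512/77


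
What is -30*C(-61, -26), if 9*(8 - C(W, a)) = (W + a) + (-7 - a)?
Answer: -1400/3 ≈ -466.67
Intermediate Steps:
C(W, a) = 79/9 - W/9 (C(W, a) = 8 - ((W + a) + (-7 - a))/9 = 8 - (-7 + W)/9 = 8 + (7/9 - W/9) = 79/9 - W/9)
-30*C(-61, -26) = -30*(79/9 - ⅑*(-61)) = -30*(79/9 + 61/9) = -30*140/9 = -1400/3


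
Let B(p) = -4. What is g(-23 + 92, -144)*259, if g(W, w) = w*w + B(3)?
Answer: 5369588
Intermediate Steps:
g(W, w) = -4 + w² (g(W, w) = w*w - 4 = w² - 4 = -4 + w²)
g(-23 + 92, -144)*259 = (-4 + (-144)²)*259 = (-4 + 20736)*259 = 20732*259 = 5369588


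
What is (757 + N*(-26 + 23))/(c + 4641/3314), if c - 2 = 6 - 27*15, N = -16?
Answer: -2667770/1311017 ≈ -2.0349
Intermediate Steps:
c = -397 (c = 2 + (6 - 27*15) = 2 + (6 - 405) = 2 - 399 = -397)
(757 + N*(-26 + 23))/(c + 4641/3314) = (757 - 16*(-26 + 23))/(-397 + 4641/3314) = (757 - 16*(-3))/(-397 + 4641*(1/3314)) = (757 + 48)/(-397 + 4641/3314) = 805/(-1311017/3314) = 805*(-3314/1311017) = -2667770/1311017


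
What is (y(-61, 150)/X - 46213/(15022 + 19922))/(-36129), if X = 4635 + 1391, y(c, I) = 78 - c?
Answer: 136811161/3803887721088 ≈ 3.5966e-5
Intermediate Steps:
X = 6026
(y(-61, 150)/X - 46213/(15022 + 19922))/(-36129) = ((78 - 1*(-61))/6026 - 46213/(15022 + 19922))/(-36129) = ((78 + 61)*(1/6026) - 46213/34944)*(-1/36129) = (139*(1/6026) - 46213*1/34944)*(-1/36129) = (139/6026 - 46213/34944)*(-1/36129) = -136811161/105286272*(-1/36129) = 136811161/3803887721088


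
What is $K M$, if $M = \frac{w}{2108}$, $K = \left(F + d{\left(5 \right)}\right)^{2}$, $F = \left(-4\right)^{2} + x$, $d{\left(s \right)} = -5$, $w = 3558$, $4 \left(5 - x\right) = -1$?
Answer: $\frac{7516275}{16864} \approx 445.7$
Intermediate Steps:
$x = \frac{21}{4}$ ($x = 5 - - \frac{1}{4} = 5 + \frac{1}{4} = \frac{21}{4} \approx 5.25$)
$F = \frac{85}{4}$ ($F = \left(-4\right)^{2} + \frac{21}{4} = 16 + \frac{21}{4} = \frac{85}{4} \approx 21.25$)
$K = \frac{4225}{16}$ ($K = \left(\frac{85}{4} - 5\right)^{2} = \left(\frac{65}{4}\right)^{2} = \frac{4225}{16} \approx 264.06$)
$M = \frac{1779}{1054}$ ($M = \frac{3558}{2108} = 3558 \cdot \frac{1}{2108} = \frac{1779}{1054} \approx 1.6879$)
$K M = \frac{4225}{16} \cdot \frac{1779}{1054} = \frac{7516275}{16864}$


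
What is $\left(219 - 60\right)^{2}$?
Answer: $25281$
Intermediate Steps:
$\left(219 - 60\right)^{2} = 159^{2} = 25281$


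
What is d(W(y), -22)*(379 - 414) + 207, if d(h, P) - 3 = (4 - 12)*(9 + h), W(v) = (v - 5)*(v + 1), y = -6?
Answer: 18022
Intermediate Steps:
W(v) = (1 + v)*(-5 + v) (W(v) = (-5 + v)*(1 + v) = (1 + v)*(-5 + v))
d(h, P) = -69 - 8*h (d(h, P) = 3 + (4 - 12)*(9 + h) = 3 - 8*(9 + h) = 3 + (-72 - 8*h) = -69 - 8*h)
d(W(y), -22)*(379 - 414) + 207 = (-69 - 8*(-5 + (-6)² - 4*(-6)))*(379 - 414) + 207 = (-69 - 8*(-5 + 36 + 24))*(-35) + 207 = (-69 - 8*55)*(-35) + 207 = (-69 - 440)*(-35) + 207 = -509*(-35) + 207 = 17815 + 207 = 18022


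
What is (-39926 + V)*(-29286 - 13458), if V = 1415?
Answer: 1646114184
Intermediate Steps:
(-39926 + V)*(-29286 - 13458) = (-39926 + 1415)*(-29286 - 13458) = -38511*(-42744) = 1646114184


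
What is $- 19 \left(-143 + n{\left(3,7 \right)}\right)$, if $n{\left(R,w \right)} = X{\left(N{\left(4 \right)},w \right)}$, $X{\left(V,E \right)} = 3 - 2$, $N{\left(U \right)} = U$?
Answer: $2698$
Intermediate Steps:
$X{\left(V,E \right)} = 1$ ($X{\left(V,E \right)} = 3 - 2 = 1$)
$n{\left(R,w \right)} = 1$
$- 19 \left(-143 + n{\left(3,7 \right)}\right) = - 19 \left(-143 + 1\right) = \left(-19\right) \left(-142\right) = 2698$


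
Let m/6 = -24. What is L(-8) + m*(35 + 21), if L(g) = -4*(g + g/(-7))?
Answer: -56256/7 ≈ -8036.6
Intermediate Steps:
m = -144 (m = 6*(-24) = -144)
L(g) = -24*g/7 (L(g) = -4*(g + g*(-⅐)) = -4*(g - g/7) = -24*g/7)
L(-8) + m*(35 + 21) = -24/7*(-8) - 144*(35 + 21) = 192/7 - 144*56 = 192/7 - 8064 = -56256/7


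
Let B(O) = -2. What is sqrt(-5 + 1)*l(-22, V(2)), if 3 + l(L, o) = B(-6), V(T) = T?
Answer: -10*I ≈ -10.0*I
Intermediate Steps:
l(L, o) = -5 (l(L, o) = -3 - 2 = -5)
sqrt(-5 + 1)*l(-22, V(2)) = sqrt(-5 + 1)*(-5) = sqrt(-4)*(-5) = (2*I)*(-5) = -10*I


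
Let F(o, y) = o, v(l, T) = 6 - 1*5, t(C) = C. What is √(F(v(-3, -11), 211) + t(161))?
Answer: 9*√2 ≈ 12.728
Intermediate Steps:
v(l, T) = 1 (v(l, T) = 6 - 5 = 1)
√(F(v(-3, -11), 211) + t(161)) = √(1 + 161) = √162 = 9*√2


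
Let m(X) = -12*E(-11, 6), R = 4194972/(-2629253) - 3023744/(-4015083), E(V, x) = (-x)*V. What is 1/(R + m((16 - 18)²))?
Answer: -10556669022999/8369774838994652 ≈ -0.0012613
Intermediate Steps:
E(V, x) = -V*x
R = -8892972779444/10556669022999 (R = 4194972*(-1/2629253) - 3023744*(-1/4015083) = -4194972/2629253 + 3023744/4015083 = -8892972779444/10556669022999 ≈ -0.84240)
m(X) = -792 (m(X) = -(-12)*(-11)*6 = -12*66 = -792)
1/(R + m((16 - 18)²)) = 1/(-8892972779444/10556669022999 - 792) = 1/(-8369774838994652/10556669022999) = -10556669022999/8369774838994652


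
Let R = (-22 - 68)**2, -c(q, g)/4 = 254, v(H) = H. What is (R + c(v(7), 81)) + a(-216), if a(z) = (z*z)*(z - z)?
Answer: 7084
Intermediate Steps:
c(q, g) = -1016 (c(q, g) = -4*254 = -1016)
a(z) = 0 (a(z) = z**2*0 = 0)
R = 8100 (R = (-90)**2 = 8100)
(R + c(v(7), 81)) + a(-216) = (8100 - 1016) + 0 = 7084 + 0 = 7084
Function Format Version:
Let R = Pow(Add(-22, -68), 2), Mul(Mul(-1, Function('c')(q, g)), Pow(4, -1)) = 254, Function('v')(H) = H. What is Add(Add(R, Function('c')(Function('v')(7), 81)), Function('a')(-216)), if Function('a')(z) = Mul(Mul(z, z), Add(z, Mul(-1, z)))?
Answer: 7084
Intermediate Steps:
Function('c')(q, g) = -1016 (Function('c')(q, g) = Mul(-4, 254) = -1016)
Function('a')(z) = 0 (Function('a')(z) = Mul(Pow(z, 2), 0) = 0)
R = 8100 (R = Pow(-90, 2) = 8100)
Add(Add(R, Function('c')(Function('v')(7), 81)), Function('a')(-216)) = Add(Add(8100, -1016), 0) = Add(7084, 0) = 7084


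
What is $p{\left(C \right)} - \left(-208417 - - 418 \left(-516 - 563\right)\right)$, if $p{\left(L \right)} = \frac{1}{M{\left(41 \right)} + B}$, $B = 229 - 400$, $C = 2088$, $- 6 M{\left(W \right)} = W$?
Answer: $\frac{703621407}{1067} \approx 6.5944 \cdot 10^{5}$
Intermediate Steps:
$M{\left(W \right)} = - \frac{W}{6}$
$B = -171$ ($B = 229 - 400 = -171$)
$p{\left(L \right)} = - \frac{6}{1067}$ ($p{\left(L \right)} = \frac{1}{\left(- \frac{1}{6}\right) 41 - 171} = \frac{1}{- \frac{41}{6} - 171} = \frac{1}{- \frac{1067}{6}} = - \frac{6}{1067}$)
$p{\left(C \right)} - \left(-208417 - - 418 \left(-516 - 563\right)\right) = - \frac{6}{1067} - \left(-208417 - - 418 \left(-516 - 563\right)\right) = - \frac{6}{1067} - \left(-208417 - \left(-418\right) \left(-1079\right)\right) = - \frac{6}{1067} - \left(-208417 - 451022\right) = - \frac{6}{1067} - -659439 = - \frac{6}{1067} + 659439 = \frac{703621407}{1067}$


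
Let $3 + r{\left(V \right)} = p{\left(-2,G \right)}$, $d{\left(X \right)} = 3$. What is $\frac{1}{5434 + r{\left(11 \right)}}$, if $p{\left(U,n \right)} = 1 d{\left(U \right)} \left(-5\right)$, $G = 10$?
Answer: $\frac{1}{5416} \approx 0.00018464$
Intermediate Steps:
$p{\left(U,n \right)} = -15$ ($p{\left(U,n \right)} = 1 \cdot 3 \left(-5\right) = 3 \left(-5\right) = -15$)
$r{\left(V \right)} = -18$ ($r{\left(V \right)} = -3 - 15 = -18$)
$\frac{1}{5434 + r{\left(11 \right)}} = \frac{1}{5434 - 18} = \frac{1}{5416}$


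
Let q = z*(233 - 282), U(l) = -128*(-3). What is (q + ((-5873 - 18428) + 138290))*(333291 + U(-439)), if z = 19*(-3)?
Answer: 38967233850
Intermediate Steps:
z = -57
U(l) = 384 (U(l) = -32*(-12) = 384)
q = 2793 (q = -57*(233 - 282) = -57*(-49) = 2793)
(q + ((-5873 - 18428) + 138290))*(333291 + U(-439)) = (2793 + ((-5873 - 18428) + 138290))*(333291 + 384) = (2793 + (-24301 + 138290))*333675 = (2793 + 113989)*333675 = 116782*333675 = 38967233850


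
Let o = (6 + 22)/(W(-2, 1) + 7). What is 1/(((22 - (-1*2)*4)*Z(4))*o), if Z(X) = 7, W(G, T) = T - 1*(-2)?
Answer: 1/588 ≈ 0.0017007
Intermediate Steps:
W(G, T) = 2 + T (W(G, T) = T + 2 = 2 + T)
o = 14/5 (o = (6 + 22)/((2 + 1) + 7) = 28/(3 + 7) = 28/10 = 28*(⅒) = 14/5 ≈ 2.8000)
1/(((22 - (-1*2)*4)*Z(4))*o) = 1/(((22 - (-1*2)*4)*7)*(14/5)) = 1/(((22 - (-2)*4)*7)*(14/5)) = 1/(((22 - 1*(-8))*7)*(14/5)) = 1/(((22 + 8)*7)*(14/5)) = 1/((30*7)*(14/5)) = 1/(210*(14/5)) = 1/588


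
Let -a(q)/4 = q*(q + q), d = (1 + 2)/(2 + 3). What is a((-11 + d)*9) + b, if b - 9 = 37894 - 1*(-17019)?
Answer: -379142/25 ≈ -15166.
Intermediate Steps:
b = 54922 (b = 9 + (37894 - 1*(-17019)) = 9 + (37894 + 17019) = 9 + 54913 = 54922)
d = 3/5 ≈ 0.60000
a(q) = -8*q**2 (a(q) = -4*q*(q + q) = -4*q*2*q = -8*q**2)
a((-11 + d)*9) + b = -8*81*(-11 + 3/5)**2 + 54922 = -8*(-52/5*9)**2 + 54922 = -8*(-468/5)**2 + 54922 = -8*219024/25 + 54922 = -1752192/25 + 54922 = -379142/25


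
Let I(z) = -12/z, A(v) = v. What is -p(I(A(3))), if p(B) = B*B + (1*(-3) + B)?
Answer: -9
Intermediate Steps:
p(B) = -3 + B + B**2 (p(B) = B**2 + (-3 + B) = -3 + B + B**2)
-p(I(A(3))) = -(-3 - 12/3 + (-12/3)**2) = -(-3 - 12*1/3 + (-12*1/3)**2) = -(-3 - 4 + (-4)**2) = -(-3 - 4 + 16) = -1*9 = -9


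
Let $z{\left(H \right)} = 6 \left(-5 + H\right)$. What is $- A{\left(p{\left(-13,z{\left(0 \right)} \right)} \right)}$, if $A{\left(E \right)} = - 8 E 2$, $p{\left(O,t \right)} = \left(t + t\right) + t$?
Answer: $-1440$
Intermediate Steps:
$z{\left(H \right)} = -30 + 6 H$
$p{\left(O,t \right)} = 3 t$ ($p{\left(O,t \right)} = 2 t + t = 3 t$)
$A{\left(E \right)} = - 16 E$
$- A{\left(p{\left(-13,z{\left(0 \right)} \right)} \right)} = - \left(-16\right) 3 \left(-30 + 6 \cdot 0\right) = - \left(-16\right) 3 \left(-30 + 0\right) = - \left(-16\right) 3 \left(-30\right) = - \left(-16\right) \left(-90\right) = \left(-1\right) 1440 = -1440$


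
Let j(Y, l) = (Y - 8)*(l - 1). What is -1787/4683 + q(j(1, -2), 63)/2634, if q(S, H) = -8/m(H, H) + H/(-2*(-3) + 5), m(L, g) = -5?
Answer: -28555049/75380690 ≈ -0.37881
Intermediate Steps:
j(Y, l) = (-1 + l)*(-8 + Y) (j(Y, l) = (-8 + Y)*(-1 + l) = (-1 + l)*(-8 + Y))
q(S, H) = 8/5 + H/11 (q(S, H) = -8/(-5) + H/(-2*(-3) + 5) = -8*(-⅕) + H/(6 + 5) = 8/5 + H/11)
-1787/4683 + q(j(1, -2), 63)/2634 = -1787/4683 + (8/5 + (1/11)*63)/2634 = -1787*1/4683 + (8/5 + 63/11)*(1/2634) = -1787/4683 + (403/55)*(1/2634) = -1787/4683 + 403/144870 = -28555049/75380690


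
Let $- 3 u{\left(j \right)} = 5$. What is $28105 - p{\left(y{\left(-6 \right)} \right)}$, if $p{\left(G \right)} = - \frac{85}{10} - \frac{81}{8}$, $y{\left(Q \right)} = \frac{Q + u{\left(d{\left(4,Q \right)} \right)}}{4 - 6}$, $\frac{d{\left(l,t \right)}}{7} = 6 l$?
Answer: $\frac{224989}{8} \approx 28124.0$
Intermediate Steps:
$d{\left(l,t \right)} = 42 l$ ($d{\left(l,t \right)} = 7 \cdot 6 l = 42 l$)
$u{\left(j \right)} = - \frac{5}{3}$ ($u{\left(j \right)} = \left(- \frac{1}{3}\right) 5 = - \frac{5}{3}$)
$y{\left(Q \right)} = \frac{5}{6} - \frac{Q}{2}$ ($y{\left(Q \right)} = \frac{Q - \frac{5}{3}}{4 - 6} = \frac{- \frac{5}{3} + Q}{-2} = \left(- \frac{5}{3} + Q\right) \left(- \frac{1}{2}\right) = \frac{5}{6} - \frac{Q}{2}$)
$p{\left(G \right)} = - \frac{149}{8}$ ($p{\left(G \right)} = \left(-85\right) \frac{1}{10} - \frac{81}{8} = - \frac{17}{2} - \frac{81}{8} = - \frac{149}{8}$)
$28105 - p{\left(y{\left(-6 \right)} \right)} = 28105 - - \frac{149}{8} = 28105 + \frac{149}{8} = \frac{224989}{8}$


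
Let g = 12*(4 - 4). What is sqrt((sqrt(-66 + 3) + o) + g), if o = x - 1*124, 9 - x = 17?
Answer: sqrt(-132 + 3*I*sqrt(7)) ≈ 0.34527 + 11.494*I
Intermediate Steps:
x = -8 (x = 9 - 1*17 = 9 - 17 = -8)
o = -132 (o = -8 - 1*124 = -8 - 124 = -132)
g = 0 (g = 12*0 = 0)
sqrt((sqrt(-66 + 3) + o) + g) = sqrt((sqrt(-66 + 3) - 132) + 0) = sqrt((sqrt(-63) - 132) + 0) = sqrt((3*I*sqrt(7) - 132) + 0) = sqrt((-132 + 3*I*sqrt(7)) + 0) = sqrt(-132 + 3*I*sqrt(7))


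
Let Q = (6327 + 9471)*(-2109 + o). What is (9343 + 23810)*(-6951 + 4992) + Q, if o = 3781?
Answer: -38532471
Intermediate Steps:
Q = 26414256 (Q = (6327 + 9471)*(-2109 + 3781) = 15798*1672 = 26414256)
(9343 + 23810)*(-6951 + 4992) + Q = (9343 + 23810)*(-6951 + 4992) + 26414256 = 33153*(-1959) + 26414256 = -64946727 + 26414256 = -38532471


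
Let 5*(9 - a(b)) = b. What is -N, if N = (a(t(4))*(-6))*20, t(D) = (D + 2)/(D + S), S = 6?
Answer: 5328/5 ≈ 1065.6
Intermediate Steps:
t(D) = (2 + D)/(6 + D) (t(D) = (D + 2)/(D + 6) = (2 + D)/(6 + D))
a(b) = 9 - b/5
N = -5328/5 (N = ((9 - (2 + 4)/(5*(6 + 4)))*(-6))*20 = ((9 - 6/(5*10))*(-6))*20 = ((9 - 6/50)*(-6))*20 = ((9 - ⅕*⅗)*(-6))*20 = ((9 - 3/25)*(-6))*20 = ((222/25)*(-6))*20 = -1332/25*20 = -5328/5 ≈ -1065.6)
-N = -1*(-5328/5) = 5328/5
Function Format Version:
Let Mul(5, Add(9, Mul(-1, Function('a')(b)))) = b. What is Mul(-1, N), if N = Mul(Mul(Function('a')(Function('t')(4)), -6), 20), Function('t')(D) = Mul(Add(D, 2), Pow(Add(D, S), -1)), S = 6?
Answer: Rational(5328, 5) ≈ 1065.6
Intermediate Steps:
Function('t')(D) = Mul(Pow(Add(6, D), -1), Add(2, D)) (Function('t')(D) = Mul(Add(D, 2), Pow(Add(D, 6), -1)) = Mul(Add(2, D), Pow(Add(6, D), -1)) = Mul(Pow(Add(6, D), -1), Add(2, D)))
Function('a')(b) = Add(9, Mul(Rational(-1, 5), b))
N = Rational(-5328, 5) (N = Mul(Mul(Add(9, Mul(Rational(-1, 5), Mul(Pow(Add(6, 4), -1), Add(2, 4)))), -6), 20) = Mul(Mul(Add(9, Mul(Rational(-1, 5), Mul(Pow(10, -1), 6))), -6), 20) = Mul(Mul(Add(9, Mul(Rational(-1, 5), Mul(Rational(1, 10), 6))), -6), 20) = Mul(Mul(Add(9, Mul(Rational(-1, 5), Rational(3, 5))), -6), 20) = Mul(Mul(Add(9, Rational(-3, 25)), -6), 20) = Mul(Mul(Rational(222, 25), -6), 20) = Mul(Rational(-1332, 25), 20) = Rational(-5328, 5) ≈ -1065.6)
Mul(-1, N) = Mul(-1, Rational(-5328, 5)) = Rational(5328, 5)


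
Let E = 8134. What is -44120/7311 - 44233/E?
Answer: -97465649/8495382 ≈ -11.473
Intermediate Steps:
-44120/7311 - 44233/E = -44120/7311 - 44233/8134 = -44120*1/7311 - 44233*1/8134 = -44120/7311 - 6319/1162 = -97465649/8495382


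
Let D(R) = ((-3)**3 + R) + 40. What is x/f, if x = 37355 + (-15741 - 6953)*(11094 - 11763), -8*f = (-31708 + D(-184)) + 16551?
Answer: 15219641/1916 ≈ 7943.4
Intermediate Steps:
D(R) = 13 + R (D(R) = (-27 + R) + 40 = 13 + R)
f = 1916 (f = -((-31708 + (13 - 184)) + 16551)/8 = -((-31708 - 171) + 16551)/8 = -(-31879 + 16551)/8 = -1/8*(-15328) = 1916)
x = 15219641 (x = 37355 - 22694*(-669) = 37355 + 15182286 = 15219641)
x/f = 15219641/1916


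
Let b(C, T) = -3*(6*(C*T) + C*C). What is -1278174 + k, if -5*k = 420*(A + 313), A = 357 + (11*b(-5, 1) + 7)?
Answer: -1348902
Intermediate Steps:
b(C, T) = -3*C² - 18*C*T (b(C, T) = -3*(6*C*T + C²) = -3*(C² + 6*C*T) = -3*C² - 18*C*T)
A = 529 (A = 357 + (11*(-3*(-5)*(-5 + 6*1)) + 7) = 357 + (11*(-3*(-5)*(-5 + 6)) + 7) = 357 + (11*(-3*(-5)*1) + 7) = 357 + (11*15 + 7) = 357 + (165 + 7) = 357 + 172 = 529)
k = -70728 (k = -84*(529 + 313) = -84*842 = -⅕*353640 = -70728)
-1278174 + k = -1278174 - 70728 = -1348902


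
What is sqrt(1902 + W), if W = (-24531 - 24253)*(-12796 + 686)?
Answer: sqrt(590776142) ≈ 24306.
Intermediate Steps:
W = 590774240 (W = -48784*(-12110) = 590774240)
sqrt(1902 + W) = sqrt(1902 + 590774240) = sqrt(590776142)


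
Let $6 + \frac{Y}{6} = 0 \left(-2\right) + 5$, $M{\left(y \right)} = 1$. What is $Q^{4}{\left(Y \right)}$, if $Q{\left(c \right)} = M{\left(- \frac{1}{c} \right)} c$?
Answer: $1296$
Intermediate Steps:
$Y = -6$ ($Y = -36 + 6 \left(0 \left(-2\right) + 5\right) = -36 + 6 \left(0 + 5\right) = -36 + 6 \cdot 5 = -36 + 30 = -6$)
$Q{\left(c \right)} = c$ ($Q{\left(c \right)} = 1 c = c$)
$Q^{4}{\left(Y \right)} = \left(-6\right)^{4} = 1296$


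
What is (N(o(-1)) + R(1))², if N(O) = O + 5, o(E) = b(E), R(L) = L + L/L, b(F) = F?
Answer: 36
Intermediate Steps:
R(L) = 1 + L (R(L) = L + 1 = 1 + L)
o(E) = E
N(O) = 5 + O
(N(o(-1)) + R(1))² = ((5 - 1) + (1 + 1))² = (4 + 2)² = 6² = 36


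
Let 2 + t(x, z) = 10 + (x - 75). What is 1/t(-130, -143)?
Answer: -1/197 ≈ -0.0050761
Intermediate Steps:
t(x, z) = -67 + x (t(x, z) = -2 + (10 + (x - 75)) = -2 + (10 + (-75 + x)) = -2 + (-65 + x) = -67 + x)
1/t(-130, -143) = 1/(-67 - 130) = 1/(-197) = -1/197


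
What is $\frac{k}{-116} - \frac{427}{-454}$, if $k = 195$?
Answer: $- \frac{19499}{26332} \approx -0.74051$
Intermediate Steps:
$\frac{k}{-116} - \frac{427}{-454} = \frac{195}{-116} - \frac{427}{-454} = 195 \left(- \frac{1}{116}\right) - - \frac{427}{454} = - \frac{195}{116} + \frac{427}{454} = - \frac{19499}{26332}$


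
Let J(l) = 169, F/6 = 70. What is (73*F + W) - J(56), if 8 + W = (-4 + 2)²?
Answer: 30487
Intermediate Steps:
F = 420 (F = 6*70 = 420)
W = -4 (W = -8 + (-4 + 2)² = -8 + (-2)² = -8 + 4 = -4)
(73*F + W) - J(56) = (73*420 - 4) - 1*169 = (30660 - 4) - 169 = 30656 - 169 = 30487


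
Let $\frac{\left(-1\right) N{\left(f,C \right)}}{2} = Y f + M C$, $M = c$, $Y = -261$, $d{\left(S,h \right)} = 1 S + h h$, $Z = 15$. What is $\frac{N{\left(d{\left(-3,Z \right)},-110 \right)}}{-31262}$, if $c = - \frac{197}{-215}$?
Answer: $- \frac{2495840}{672133} \approx -3.7133$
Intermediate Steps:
$d{\left(S,h \right)} = S + h^{2}$
$c = \frac{197}{215}$ ($c = \left(-197\right) \left(- \frac{1}{215}\right) = \frac{197}{215} \approx 0.91628$)
$M = \frac{197}{215} \approx 0.91628$
$N{\left(f,C \right)} = 522 f - \frac{394 C}{215}$ ($N{\left(f,C \right)} = - 2 \left(- 261 f + \frac{197 C}{215}\right) = 522 f - \frac{394 C}{215}$)
$\frac{N{\left(d{\left(-3,Z \right)},-110 \right)}}{-31262} = \frac{522 \left(-3 + 15^{2}\right) - - \frac{8668}{43}}{-31262} = \left(522 \left(-3 + 225\right) + \frac{8668}{43}\right) \left(- \frac{1}{31262}\right) = \left(522 \cdot 222 + \frac{8668}{43}\right) \left(- \frac{1}{31262}\right) = \left(115884 + \frac{8668}{43}\right) \left(- \frac{1}{31262}\right) = \frac{4991680}{43} \left(- \frac{1}{31262}\right) = - \frac{2495840}{672133}$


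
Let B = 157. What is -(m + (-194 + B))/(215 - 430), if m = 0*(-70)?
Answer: -37/215 ≈ -0.17209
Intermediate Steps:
m = 0
-(m + (-194 + B))/(215 - 430) = -(0 + (-194 + 157))/(215 - 430) = -(0 - 37)/(-215) = -(-37)*(-1)/215 = -1*37/215 = -37/215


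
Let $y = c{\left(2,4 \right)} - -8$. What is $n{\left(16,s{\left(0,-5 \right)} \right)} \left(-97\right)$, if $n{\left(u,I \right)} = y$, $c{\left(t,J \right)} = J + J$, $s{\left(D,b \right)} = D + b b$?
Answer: $-1552$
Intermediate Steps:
$s{\left(D,b \right)} = D + b^{2}$
$c{\left(t,J \right)} = 2 J$
$y = 16$ ($y = 2 \cdot 4 - -8 = 8 + 8 = 16$)
$n{\left(u,I \right)} = 16$
$n{\left(16,s{\left(0,-5 \right)} \right)} \left(-97\right) = 16 \left(-97\right) = -1552$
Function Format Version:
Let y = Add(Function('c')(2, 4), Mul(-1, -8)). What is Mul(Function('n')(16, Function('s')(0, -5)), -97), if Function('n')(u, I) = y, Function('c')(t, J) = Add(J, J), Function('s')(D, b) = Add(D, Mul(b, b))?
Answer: -1552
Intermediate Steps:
Function('s')(D, b) = Add(D, Pow(b, 2))
Function('c')(t, J) = Mul(2, J)
y = 16 (y = Add(Mul(2, 4), Mul(-1, -8)) = Add(8, 8) = 16)
Function('n')(u, I) = 16
Mul(Function('n')(16, Function('s')(0, -5)), -97) = Mul(16, -97) = -1552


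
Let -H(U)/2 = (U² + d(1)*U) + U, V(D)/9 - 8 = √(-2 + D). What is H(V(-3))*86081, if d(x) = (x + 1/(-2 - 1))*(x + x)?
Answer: -851685414 - 226737354*I*√5 ≈ -8.5169e+8 - 5.07e+8*I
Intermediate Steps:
d(x) = 2*x*(-⅓ + x) (d(x) = (x + 1/(-3))*(2*x) = (x - ⅓)*(2*x) = (-⅓ + x)*(2*x) = 2*x*(-⅓ + x))
V(D) = 72 + 9*√(-2 + D)
H(U) = -2*U² - 14*U/3 (H(U) = -2*((U² + ((⅔)*1*(-1 + 3*1))*U) + U) = -2*((U² + ((⅔)*1*(-1 + 3))*U) + U) = -2*((U² + ((⅔)*1*2)*U) + U) = -2*((U² + 4*U/3) + U) = -2*(U² + 7*U/3) = -2*U² - 14*U/3)
H(V(-3))*86081 = -2*(72 + 9*√(-2 - 3))*(7 + 3*(72 + 9*√(-2 - 3)))/3*86081 = -2*(72 + 9*√(-5))*(7 + 3*(72 + 9*√(-5)))/3*86081 = -2*(72 + 9*(I*√5))*(7 + 3*(72 + 9*(I*√5)))/3*86081 = -2*(72 + 9*I*√5)*(7 + 3*(72 + 9*I*√5))/3*86081 = -2*(72 + 9*I*√5)*(7 + (216 + 27*I*√5))/3*86081 = -2*(72 + 9*I*√5)*(223 + 27*I*√5)/3*86081 = -172162*(72 + 9*I*√5)*(223 + 27*I*√5)/3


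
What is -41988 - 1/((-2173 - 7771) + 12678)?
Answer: -114795193/2734 ≈ -41988.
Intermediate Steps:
-41988 - 1/((-2173 - 7771) + 12678) = -41988 - 1/(-9944 + 12678) = -41988 - 1/2734 = -114795193/2734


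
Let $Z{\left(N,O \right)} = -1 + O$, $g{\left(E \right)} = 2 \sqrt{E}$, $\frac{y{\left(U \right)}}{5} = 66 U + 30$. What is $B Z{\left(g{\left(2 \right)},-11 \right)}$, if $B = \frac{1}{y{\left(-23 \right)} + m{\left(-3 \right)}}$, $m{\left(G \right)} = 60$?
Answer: $\frac{1}{615} \approx 0.001626$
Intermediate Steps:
$y{\left(U \right)} = 150 + 330 U$ ($y{\left(U \right)} = 5 \left(66 U + 30\right) = 5 \left(30 + 66 U\right) = 150 + 330 U$)
$B = - \frac{1}{7380}$ ($B = \frac{1}{\left(150 + 330 \left(-23\right)\right) + 60} = \frac{1}{\left(150 - 7590\right) + 60} = \frac{1}{-7440 + 60} = \frac{1}{-7380} = - \frac{1}{7380} \approx -0.0001355$)
$B Z{\left(g{\left(2 \right)},-11 \right)} = - \frac{-1 - 11}{7380} = \left(- \frac{1}{7380}\right) \left(-12\right) = \frac{1}{615}$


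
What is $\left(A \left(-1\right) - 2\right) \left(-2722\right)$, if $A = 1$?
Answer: $8166$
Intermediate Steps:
$\left(A \left(-1\right) - 2\right) \left(-2722\right) = \left(1 \left(-1\right) - 2\right) \left(-2722\right) = \left(-1 - 2\right) \left(-2722\right) = \left(-3\right) \left(-2722\right) = 8166$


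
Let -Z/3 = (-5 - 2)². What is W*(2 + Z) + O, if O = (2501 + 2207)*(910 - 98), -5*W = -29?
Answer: 3822055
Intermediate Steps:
Z = -147 (Z = -3*(-5 - 2)² = -3*(-7)² = -3*49 = -147)
W = 29/5 (W = -⅕*(-29) = 29/5 ≈ 5.8000)
O = 3822896 (O = 4708*812 = 3822896)
W*(2 + Z) + O = 29*(2 - 147)/5 + 3822896 = (29/5)*(-145) + 3822896 = -841 + 3822896 = 3822055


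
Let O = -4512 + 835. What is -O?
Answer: 3677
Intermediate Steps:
O = -3677
-O = -1*(-3677) = 3677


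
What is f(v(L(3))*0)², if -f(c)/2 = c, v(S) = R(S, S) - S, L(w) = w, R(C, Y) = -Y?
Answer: 0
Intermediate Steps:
v(S) = -2*S (v(S) = -S - S = -2*S)
f(c) = -2*c
f(v(L(3))*0)² = (-2*(-2*3)*0)² = (-(-12)*0)² = (-2*0)² = 0² = 0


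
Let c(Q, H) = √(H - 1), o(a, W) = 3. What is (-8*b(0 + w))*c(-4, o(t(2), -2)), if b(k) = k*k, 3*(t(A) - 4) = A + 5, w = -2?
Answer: -32*√2 ≈ -45.255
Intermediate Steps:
t(A) = 17/3 + A/3 (t(A) = 4 + (A + 5)/3 = 4 + (5 + A)/3 = 4 + (5/3 + A/3) = 17/3 + A/3)
c(Q, H) = √(-1 + H)
b(k) = k²
(-8*b(0 + w))*c(-4, o(t(2), -2)) = (-8*(0 - 2)²)*√(-1 + 3) = (-8*(-2)²)*√2 = (-8*4)*√2 = -32*√2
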